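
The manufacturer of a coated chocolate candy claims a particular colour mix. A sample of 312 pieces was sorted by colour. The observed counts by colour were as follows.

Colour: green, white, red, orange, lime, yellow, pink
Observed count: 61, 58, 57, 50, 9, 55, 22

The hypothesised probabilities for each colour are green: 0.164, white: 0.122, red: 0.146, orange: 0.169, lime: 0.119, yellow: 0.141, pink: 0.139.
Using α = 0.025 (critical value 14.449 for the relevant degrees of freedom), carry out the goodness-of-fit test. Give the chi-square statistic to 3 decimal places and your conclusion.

49.941; reject

Expected counts E_i = n·p_i: 312×0.164 = 51.168, 312×0.122 = 38.064, 312×0.146 = 45.552, 312×0.169 = 52.728, 312×0.119 = 37.128, 312×0.141 = 43.992, 312×0.139 = 43.368.
green: (61 − 51.168)²/51.168 = 96.668224/51.168 = 1.8892
white: (58 − 38.064)²/38.064 = 397.444096/38.064 = 10.4415
red: (57 − 45.552)²/45.552 = 131.056704/45.552 = 2.8771
orange: (50 − 52.728)²/52.728 = 7.441984/52.728 = 0.1411
lime: (9 − 37.128)²/37.128 = 791.184384/37.128 = 21.3096
yellow: (55 − 43.992)²/43.992 = 121.176064/43.992 = 2.7545
pink: (22 − 43.368)²/43.368 = 456.591424/43.368 = 10.5283
Sum = 49.941
df = 6. Since 49.941 > 14.449, we reject H₀.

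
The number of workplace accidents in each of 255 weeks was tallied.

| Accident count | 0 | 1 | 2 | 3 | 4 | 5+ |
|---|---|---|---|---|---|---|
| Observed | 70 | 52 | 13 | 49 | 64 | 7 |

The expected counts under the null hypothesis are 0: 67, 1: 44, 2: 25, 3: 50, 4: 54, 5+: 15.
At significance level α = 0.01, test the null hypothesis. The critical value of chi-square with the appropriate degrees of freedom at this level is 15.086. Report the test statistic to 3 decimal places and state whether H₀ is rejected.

cat         O        E   (O−E)²/E
0          70       67     0.1343
1          52       44     1.4545
2          13       25     5.7600
3          49       50     0.0200
4          64       54     1.8519
5+          7       15     4.2667
Sum = 13.487
df = 5. Since 13.487 < 15.086, we do not reject H₀.

13.487; do not reject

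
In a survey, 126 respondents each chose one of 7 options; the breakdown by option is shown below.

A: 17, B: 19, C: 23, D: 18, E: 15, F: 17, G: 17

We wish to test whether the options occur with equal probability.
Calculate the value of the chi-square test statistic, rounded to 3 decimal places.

Under H₀ each category has probability 1/7, so each expected count is 126/7 = 18.
cat         O        E   (O−E)²/E
A          17       18     0.0556
B          19       18     0.0556
C          23       18     1.3889
D          18       18     0.0000
E          15       18     0.5000
F          17       18     0.0556
G          17       18     0.0556
Sum = 2.111

2.111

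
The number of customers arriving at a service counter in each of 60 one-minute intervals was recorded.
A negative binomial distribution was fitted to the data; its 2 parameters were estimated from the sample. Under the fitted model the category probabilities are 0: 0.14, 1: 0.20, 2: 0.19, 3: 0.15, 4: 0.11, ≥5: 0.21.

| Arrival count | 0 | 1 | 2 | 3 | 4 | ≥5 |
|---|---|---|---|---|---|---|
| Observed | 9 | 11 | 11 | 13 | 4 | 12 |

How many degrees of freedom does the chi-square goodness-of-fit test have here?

There are k = 6 categories and 2 parameters estimated from the data, so df = 6 − 1 − 2 = 3.

3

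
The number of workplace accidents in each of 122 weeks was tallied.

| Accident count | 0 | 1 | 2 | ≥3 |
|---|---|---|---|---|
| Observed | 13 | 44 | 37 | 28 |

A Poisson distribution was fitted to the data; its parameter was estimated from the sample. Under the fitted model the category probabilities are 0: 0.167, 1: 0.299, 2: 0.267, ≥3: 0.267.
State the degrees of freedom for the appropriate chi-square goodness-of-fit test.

There are k = 4 categories and 1 parameter estimated from the data, so df = 4 − 1 − 1 = 2.

2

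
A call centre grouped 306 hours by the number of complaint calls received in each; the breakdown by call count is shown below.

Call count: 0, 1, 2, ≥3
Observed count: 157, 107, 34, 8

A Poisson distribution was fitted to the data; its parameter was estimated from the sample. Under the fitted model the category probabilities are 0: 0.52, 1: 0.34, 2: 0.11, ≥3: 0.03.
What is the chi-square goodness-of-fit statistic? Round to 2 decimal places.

0.27

Expected counts E_i = n·p_i: 306×0.52 = 159.12, 306×0.34 = 104.04, 306×0.11 = 33.66, 306×0.03 = 9.18.
cat         O        E   (O−E)²/E
0         157   159.12      0.028
1         107   104.04      0.084
2          34    33.66      0.003
≥3          8     9.18      0.152
Sum = 0.27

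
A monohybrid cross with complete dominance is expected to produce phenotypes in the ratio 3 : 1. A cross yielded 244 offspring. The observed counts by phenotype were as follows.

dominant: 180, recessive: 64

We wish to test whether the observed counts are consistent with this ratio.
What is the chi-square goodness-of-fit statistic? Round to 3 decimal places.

0.197

Ratio total = 4. Expected counts: 244×3/4 = 183, 244×1/4 = 61.
dominant: (180 − 183)²/183 = 9/183 = 0.0492
recessive: (64 − 61)²/61 = 9/61 = 0.1475
Sum = 0.197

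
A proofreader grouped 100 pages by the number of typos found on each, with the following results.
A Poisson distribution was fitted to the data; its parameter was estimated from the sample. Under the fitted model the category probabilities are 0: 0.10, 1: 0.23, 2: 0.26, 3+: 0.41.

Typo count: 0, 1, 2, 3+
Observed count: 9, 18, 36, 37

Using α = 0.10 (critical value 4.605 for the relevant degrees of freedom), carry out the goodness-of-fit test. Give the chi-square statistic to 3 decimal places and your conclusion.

5.423; reject

Expected counts E_i = n·p_i: 100×0.10 = 10, 100×0.23 = 23, 100×0.26 = 26, 100×0.41 = 41.
cat         O        E   (O−E)²/E
0           9       10     0.1000
1          18       23     1.0870
2          36       26     3.8462
3+         37       41     0.3902
Sum = 5.423
df = 2. Since 5.423 > 4.605, we reject H₀.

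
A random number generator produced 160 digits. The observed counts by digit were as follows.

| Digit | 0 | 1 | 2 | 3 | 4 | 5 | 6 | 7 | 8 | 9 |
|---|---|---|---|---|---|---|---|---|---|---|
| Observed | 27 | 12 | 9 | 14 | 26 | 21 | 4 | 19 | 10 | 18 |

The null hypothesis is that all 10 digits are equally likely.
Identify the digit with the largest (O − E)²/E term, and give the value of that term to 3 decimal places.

Expected count for each of the 10 categories: 160/10 = 16.
0: (27 − 16)²/16 = 121/16 = 7.5625
1: (12 − 16)²/16 = 16/16 = 1.0000
2: (9 − 16)²/16 = 49/16 = 3.0625
3: (14 − 16)²/16 = 4/16 = 0.2500
4: (26 − 16)²/16 = 100/16 = 6.2500
5: (21 − 16)²/16 = 25/16 = 1.5625
6: (4 − 16)²/16 = 144/16 = 9.0000
7: (19 − 16)²/16 = 9/16 = 0.5625
8: (10 − 16)²/16 = 36/16 = 2.2500
9: (18 − 16)²/16 = 4/16 = 0.2500
The largest term is for 6: 9.000.

6, 9.000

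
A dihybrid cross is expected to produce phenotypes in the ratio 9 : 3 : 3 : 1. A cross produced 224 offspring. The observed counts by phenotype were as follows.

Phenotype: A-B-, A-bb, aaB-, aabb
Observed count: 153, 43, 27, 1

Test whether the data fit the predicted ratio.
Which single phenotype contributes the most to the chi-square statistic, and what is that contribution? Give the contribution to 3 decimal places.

Ratio total = 16. Expected counts: 224×9/16 = 126, 224×3/16 = 42, 224×3/16 = 42, 224×1/16 = 14.
A-B-: (153 − 126)²/126 = 729/126 = 5.7857
A-bb: (43 − 42)²/42 = 1/42 = 0.0238
aaB-: (27 − 42)²/42 = 225/42 = 5.3571
aabb: (1 − 14)²/14 = 169/14 = 12.0714
The largest term is for aabb: 12.071.

aabb, 12.071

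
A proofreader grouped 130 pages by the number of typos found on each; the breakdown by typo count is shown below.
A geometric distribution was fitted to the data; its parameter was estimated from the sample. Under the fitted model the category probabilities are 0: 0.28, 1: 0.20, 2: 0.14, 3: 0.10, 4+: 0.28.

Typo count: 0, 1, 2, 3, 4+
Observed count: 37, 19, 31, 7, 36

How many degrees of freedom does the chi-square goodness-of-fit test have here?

There are k = 5 categories and 1 parameter estimated from the data, so df = 5 − 1 − 1 = 3.

3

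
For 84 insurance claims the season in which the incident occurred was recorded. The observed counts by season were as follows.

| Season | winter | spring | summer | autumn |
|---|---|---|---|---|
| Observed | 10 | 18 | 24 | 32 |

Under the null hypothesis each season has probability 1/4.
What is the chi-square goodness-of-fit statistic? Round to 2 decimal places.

12.38

Expected count for each of the 4 categories: 84/4 = 21.
winter: (10 − 21)²/21 = 121/21 = 5.762
spring: (18 − 21)²/21 = 9/21 = 0.429
summer: (24 − 21)²/21 = 9/21 = 0.429
autumn: (32 − 21)²/21 = 121/21 = 5.762
Sum = 12.38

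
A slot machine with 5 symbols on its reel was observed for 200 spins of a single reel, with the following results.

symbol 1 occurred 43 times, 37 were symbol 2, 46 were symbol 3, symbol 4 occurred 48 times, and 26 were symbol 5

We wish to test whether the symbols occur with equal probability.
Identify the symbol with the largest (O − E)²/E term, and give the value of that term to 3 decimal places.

symbol 5, 4.900

Under H₀ each category has probability 1/5, so each expected count is 200/5 = 40.
symbol 1: (43 − 40)²/40 = 9/40 = 0.2250
symbol 2: (37 − 40)²/40 = 9/40 = 0.2250
symbol 3: (46 − 40)²/40 = 36/40 = 0.9000
symbol 4: (48 − 40)²/40 = 64/40 = 1.6000
symbol 5: (26 − 40)²/40 = 196/40 = 4.9000
The largest term is for symbol 5: 4.900.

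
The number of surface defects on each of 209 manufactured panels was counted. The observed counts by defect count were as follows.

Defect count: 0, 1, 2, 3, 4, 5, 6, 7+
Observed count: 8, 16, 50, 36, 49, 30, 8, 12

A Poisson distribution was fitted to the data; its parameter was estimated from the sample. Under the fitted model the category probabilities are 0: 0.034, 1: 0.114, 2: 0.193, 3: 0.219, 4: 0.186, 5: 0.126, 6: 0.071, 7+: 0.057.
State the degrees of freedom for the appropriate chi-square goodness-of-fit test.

There are k = 8 categories and 1 parameter estimated from the data, so df = 8 − 1 − 1 = 6.

6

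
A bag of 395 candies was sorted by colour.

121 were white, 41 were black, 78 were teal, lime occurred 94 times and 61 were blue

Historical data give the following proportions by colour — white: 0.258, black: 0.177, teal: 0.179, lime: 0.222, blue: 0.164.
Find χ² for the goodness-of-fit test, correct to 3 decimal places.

Expected counts E_i = n·p_i: 395×0.258 = 101.91, 395×0.177 = 69.915, 395×0.179 = 70.705, 395×0.222 = 87.69, 395×0.164 = 64.78.
white: (121 − 101.91)²/101.91 = 364.4281/101.91 = 3.5760
black: (41 − 69.915)²/69.915 = 836.077225/69.915 = 11.9585
teal: (78 − 70.705)²/70.705 = 53.217025/70.705 = 0.7527
lime: (94 − 87.69)²/87.69 = 39.8161/87.69 = 0.4541
blue: (61 − 64.78)²/64.78 = 14.2884/64.78 = 0.2206
Sum = 16.962

16.962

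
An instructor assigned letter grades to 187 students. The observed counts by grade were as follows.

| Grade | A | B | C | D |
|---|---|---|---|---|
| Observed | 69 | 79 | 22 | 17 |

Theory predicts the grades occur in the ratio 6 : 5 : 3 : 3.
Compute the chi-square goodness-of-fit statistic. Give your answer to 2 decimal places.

22.03

Ratio total = 17. Expected counts: 187×6/17 = 66, 187×5/17 = 55, 187×3/17 = 33, 187×3/17 = 33.
χ² = (69−66)²/66 + (79−55)²/55 + (22−33)²/33 + (17−33)²/33
   = 0.136 + 10.473 + 3.667 + 7.758
Sum = 22.03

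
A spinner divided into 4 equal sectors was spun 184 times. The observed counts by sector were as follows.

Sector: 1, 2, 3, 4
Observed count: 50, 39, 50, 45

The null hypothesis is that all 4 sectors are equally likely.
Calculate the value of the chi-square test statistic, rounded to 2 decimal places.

1.78

Under H₀ each category has probability 1/4, so each expected count is 184/4 = 46.
cat         O        E   (O−E)²/E
1          50       46      0.348
2          39       46      1.065
3          50       46      0.348
4          45       46      0.022
Sum = 1.78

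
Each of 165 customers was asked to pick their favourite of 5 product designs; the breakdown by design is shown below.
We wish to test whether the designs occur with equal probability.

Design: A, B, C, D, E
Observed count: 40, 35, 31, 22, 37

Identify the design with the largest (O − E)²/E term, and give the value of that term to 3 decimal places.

Expected count for each of the 5 categories: 165/5 = 33.
A: (40 − 33)²/33 = 49/33 = 1.4848
B: (35 − 33)²/33 = 4/33 = 0.1212
C: (31 − 33)²/33 = 4/33 = 0.1212
D: (22 − 33)²/33 = 121/33 = 3.6667
E: (37 − 33)²/33 = 16/33 = 0.4848
The largest term is for D: 3.667.

D, 3.667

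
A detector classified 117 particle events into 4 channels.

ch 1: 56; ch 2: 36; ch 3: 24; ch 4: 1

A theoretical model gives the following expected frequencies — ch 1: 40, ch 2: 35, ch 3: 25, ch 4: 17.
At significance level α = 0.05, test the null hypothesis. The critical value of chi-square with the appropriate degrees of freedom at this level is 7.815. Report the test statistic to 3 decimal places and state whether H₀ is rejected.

21.527; reject

cat         O        E   (O−E)²/E
ch 1       56       40     6.4000
ch 2       36       35     0.0286
ch 3       24       25     0.0400
ch 4        1       17    15.0588
Sum = 21.527
df = 3. Since 21.527 > 7.815, we reject H₀.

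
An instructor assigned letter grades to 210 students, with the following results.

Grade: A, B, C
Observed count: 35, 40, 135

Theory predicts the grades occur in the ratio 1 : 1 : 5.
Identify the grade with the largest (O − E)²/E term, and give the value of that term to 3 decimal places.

B, 3.333

Ratio total = 7. Expected counts: 210×1/7 = 30, 210×1/7 = 30, 210×5/7 = 150.
χ² = (35−30)²/30 + (40−30)²/30 + (135−150)²/150
   = 0.8333 + 3.3333 + 1.5000
The largest term is for B: 3.333.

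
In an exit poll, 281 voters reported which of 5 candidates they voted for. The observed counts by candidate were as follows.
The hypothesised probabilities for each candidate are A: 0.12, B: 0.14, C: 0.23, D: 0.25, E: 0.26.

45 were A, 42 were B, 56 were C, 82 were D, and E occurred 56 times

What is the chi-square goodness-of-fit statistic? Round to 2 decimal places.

11.05

Expected counts E_i = n·p_i: 281×0.12 = 33.72, 281×0.14 = 39.34, 281×0.23 = 64.63, 281×0.25 = 70.25, 281×0.26 = 73.06.
χ² = (45−33.72)²/33.72 + (42−39.34)²/39.34 + (56−64.63)²/64.63 + (82−70.25)²/70.25 + (56−73.06)²/73.06
   = 3.773 + 0.180 + 1.152 + 1.965 + 3.984
Sum = 11.05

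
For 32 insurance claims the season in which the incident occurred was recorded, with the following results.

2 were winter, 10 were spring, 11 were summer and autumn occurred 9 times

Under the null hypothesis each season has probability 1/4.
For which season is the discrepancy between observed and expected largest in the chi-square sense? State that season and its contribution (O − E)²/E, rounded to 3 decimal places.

Expected count for each of the 4 categories: 32/4 = 8.
winter: (2 − 8)²/8 = 36/8 = 4.5000
spring: (10 − 8)²/8 = 4/8 = 0.5000
summer: (11 − 8)²/8 = 9/8 = 1.1250
autumn: (9 − 8)²/8 = 1/8 = 0.1250
The largest term is for winter: 4.500.

winter, 4.500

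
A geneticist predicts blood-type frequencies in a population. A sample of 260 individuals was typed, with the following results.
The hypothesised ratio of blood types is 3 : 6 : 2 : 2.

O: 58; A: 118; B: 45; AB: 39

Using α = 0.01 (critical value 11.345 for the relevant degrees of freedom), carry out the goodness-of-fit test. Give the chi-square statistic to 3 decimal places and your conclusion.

0.750; do not reject

Ratio total = 13. Expected counts: 260×3/13 = 60, 260×6/13 = 120, 260×2/13 = 40, 260×2/13 = 40.
O: (58 − 60)²/60 = 4/60 = 0.0667
A: (118 − 120)²/120 = 4/120 = 0.0333
B: (45 − 40)²/40 = 25/40 = 0.6250
AB: (39 − 40)²/40 = 1/40 = 0.0250
Sum = 0.750
df = 3. Since 0.750 < 11.345, we do not reject H₀.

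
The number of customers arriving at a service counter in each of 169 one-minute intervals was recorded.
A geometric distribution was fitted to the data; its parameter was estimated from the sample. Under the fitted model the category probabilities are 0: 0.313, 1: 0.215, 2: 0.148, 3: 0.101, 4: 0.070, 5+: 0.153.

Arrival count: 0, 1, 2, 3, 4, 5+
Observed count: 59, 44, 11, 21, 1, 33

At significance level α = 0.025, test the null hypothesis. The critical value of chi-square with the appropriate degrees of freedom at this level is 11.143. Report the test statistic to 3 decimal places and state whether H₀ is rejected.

Expected counts E_i = n·p_i: 169×0.313 = 52.897, 169×0.215 = 36.335, 169×0.148 = 25.012, 169×0.101 = 17.069, 169×0.070 = 11.83, 169×0.153 = 25.857.
χ² = (59−52.897)²/52.897 + (44−36.335)²/36.335 + (11−25.012)²/25.012 + (21−17.069)²/17.069 + (1−11.83)²/11.83 + (33−25.857)²/25.857
   = 0.7041 + 1.6170 + 7.8497 + 0.9053 + 9.9145 + 1.9733
Sum = 22.964
df = 4. Since 22.964 > 11.143, we reject H₀.

22.964; reject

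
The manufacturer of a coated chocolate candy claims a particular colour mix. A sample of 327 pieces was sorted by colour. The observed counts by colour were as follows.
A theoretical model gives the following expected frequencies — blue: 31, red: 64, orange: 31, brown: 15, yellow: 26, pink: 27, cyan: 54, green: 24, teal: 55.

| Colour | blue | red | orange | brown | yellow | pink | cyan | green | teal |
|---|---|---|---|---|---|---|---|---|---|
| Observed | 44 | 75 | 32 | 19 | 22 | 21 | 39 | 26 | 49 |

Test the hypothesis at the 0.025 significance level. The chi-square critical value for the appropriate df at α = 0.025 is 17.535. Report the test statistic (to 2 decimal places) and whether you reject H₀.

15.38; do not reject

cat         O        E   (O−E)²/E
blue       44       31      5.452
red        75       64      1.891
orange     32       31      0.032
brown      19       15      1.067
yellow     22       26      0.615
pink       21       27      1.333
cyan       39       54      4.167
green      26       24      0.167
teal       49       55      0.655
Sum = 15.38
df = 8. Since 15.38 < 17.535, we do not reject H₀.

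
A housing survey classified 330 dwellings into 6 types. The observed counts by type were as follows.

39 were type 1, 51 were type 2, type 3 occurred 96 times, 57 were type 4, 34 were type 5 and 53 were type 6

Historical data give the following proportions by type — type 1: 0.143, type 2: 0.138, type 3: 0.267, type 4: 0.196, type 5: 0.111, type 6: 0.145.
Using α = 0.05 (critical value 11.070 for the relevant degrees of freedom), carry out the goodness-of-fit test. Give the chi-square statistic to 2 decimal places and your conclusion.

Expected counts E_i = n·p_i: 330×0.143 = 47.19, 330×0.138 = 45.54, 330×0.267 = 88.11, 330×0.196 = 64.68, 330×0.111 = 36.63, 330×0.145 = 47.85.
χ² = (39−47.19)²/47.19 + (51−45.54)²/45.54 + (96−88.11)²/88.11 + (57−64.68)²/64.68 + (34−36.63)²/36.63 + (53−47.85)²/47.85
   = 1.421 + 0.655 + 0.707 + 0.912 + 0.189 + 0.554
Sum = 4.44
df = 5. Since 4.44 < 11.070, we do not reject H₀.

4.44; do not reject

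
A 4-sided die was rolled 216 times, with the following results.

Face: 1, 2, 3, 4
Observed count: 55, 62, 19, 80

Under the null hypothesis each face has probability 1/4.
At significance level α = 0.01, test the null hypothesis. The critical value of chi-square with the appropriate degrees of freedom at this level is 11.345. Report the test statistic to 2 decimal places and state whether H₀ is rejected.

Under H₀ each category has probability 1/4, so each expected count is 216/4 = 54.
cat         O        E   (O−E)²/E
1          55       54      0.019
2          62       54      1.185
3          19       54     22.685
4          80       54     12.519
Sum = 36.41
df = 3. Since 36.41 > 11.345, we reject H₀.

36.41; reject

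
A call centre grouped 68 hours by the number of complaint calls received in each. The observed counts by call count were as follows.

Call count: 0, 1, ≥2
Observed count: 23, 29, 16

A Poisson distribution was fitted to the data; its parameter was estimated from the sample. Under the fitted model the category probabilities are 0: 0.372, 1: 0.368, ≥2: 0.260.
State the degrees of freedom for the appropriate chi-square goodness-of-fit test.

There are k = 3 categories and 1 parameter estimated from the data, so df = 3 − 1 − 1 = 1.

1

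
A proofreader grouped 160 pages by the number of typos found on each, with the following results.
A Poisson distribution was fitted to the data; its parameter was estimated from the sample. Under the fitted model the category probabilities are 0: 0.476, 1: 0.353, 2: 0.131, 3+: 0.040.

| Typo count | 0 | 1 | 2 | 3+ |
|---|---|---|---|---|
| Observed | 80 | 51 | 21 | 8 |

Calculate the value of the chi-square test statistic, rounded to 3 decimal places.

1.125

Expected counts E_i = n·p_i: 160×0.476 = 76.16, 160×0.353 = 56.48, 160×0.131 = 20.96, 160×0.040 = 6.4.
0: (80 − 76.16)²/76.16 = 14.7456/76.16 = 0.1936
1: (51 − 56.48)²/56.48 = 30.0304/56.48 = 0.5317
2: (21 − 20.96)²/20.96 = 0.0016/20.96 = 0.0001
3+: (8 − 6.4)²/6.4 = 2.56/6.4 = 0.4000
Sum = 1.125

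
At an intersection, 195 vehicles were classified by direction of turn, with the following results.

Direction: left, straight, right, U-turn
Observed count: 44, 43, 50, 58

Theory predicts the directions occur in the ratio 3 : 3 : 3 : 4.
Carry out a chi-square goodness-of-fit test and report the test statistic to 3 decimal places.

Ratio total = 13. Expected counts: 195×3/13 = 45, 195×3/13 = 45, 195×3/13 = 45, 195×4/13 = 60.
χ² = (44−45)²/45 + (43−45)²/45 + (50−45)²/45 + (58−60)²/60
   = 0.0222 + 0.0889 + 0.5556 + 0.0667
Sum = 0.733

0.733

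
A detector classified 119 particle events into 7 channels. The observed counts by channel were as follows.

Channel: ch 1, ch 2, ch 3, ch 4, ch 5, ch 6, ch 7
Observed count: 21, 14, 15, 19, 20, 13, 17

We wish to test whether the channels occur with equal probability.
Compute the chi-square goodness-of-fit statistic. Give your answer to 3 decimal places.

3.412

Expected count for each of the 7 categories: 119/7 = 17.
χ² = (21−17)²/17 + (14−17)²/17 + (15−17)²/17 + (19−17)²/17 + (20−17)²/17 + (13−17)²/17 + (17−17)²/17
   = 0.9412 + 0.5294 + 0.2353 + 0.2353 + 0.5294 + 0.9412 + 0.0000
Sum = 3.412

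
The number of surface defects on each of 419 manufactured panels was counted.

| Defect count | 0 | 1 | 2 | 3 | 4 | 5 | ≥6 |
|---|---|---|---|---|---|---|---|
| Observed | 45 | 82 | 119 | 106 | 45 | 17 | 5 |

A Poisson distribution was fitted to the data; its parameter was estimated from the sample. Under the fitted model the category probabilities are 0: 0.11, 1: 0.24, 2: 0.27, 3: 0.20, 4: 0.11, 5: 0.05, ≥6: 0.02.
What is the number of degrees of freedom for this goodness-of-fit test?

There are k = 7 categories and 1 parameter estimated from the data, so df = 7 − 1 − 1 = 5.

5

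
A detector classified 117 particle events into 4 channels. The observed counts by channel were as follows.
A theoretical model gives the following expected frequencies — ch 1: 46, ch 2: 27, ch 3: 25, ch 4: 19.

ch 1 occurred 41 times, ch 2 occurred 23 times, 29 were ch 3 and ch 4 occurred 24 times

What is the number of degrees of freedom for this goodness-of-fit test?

There are k = 4 categories and no parameters were estimated from the data, so df = 4 − 1 = 3.

3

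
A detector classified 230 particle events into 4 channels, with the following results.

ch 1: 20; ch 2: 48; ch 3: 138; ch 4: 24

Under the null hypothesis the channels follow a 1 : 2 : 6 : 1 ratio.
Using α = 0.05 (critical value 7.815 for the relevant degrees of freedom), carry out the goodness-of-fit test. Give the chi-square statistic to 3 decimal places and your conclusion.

0.522; do not reject

Ratio total = 10. Expected counts: 230×1/10 = 23, 230×2/10 = 46, 230×6/10 = 138, 230×1/10 = 23.
cat         O        E   (O−E)²/E
ch 1       20       23     0.3913
ch 2       48       46     0.0870
ch 3      138      138     0.0000
ch 4       24       23     0.0435
Sum = 0.522
df = 3. Since 0.522 < 7.815, we do not reject H₀.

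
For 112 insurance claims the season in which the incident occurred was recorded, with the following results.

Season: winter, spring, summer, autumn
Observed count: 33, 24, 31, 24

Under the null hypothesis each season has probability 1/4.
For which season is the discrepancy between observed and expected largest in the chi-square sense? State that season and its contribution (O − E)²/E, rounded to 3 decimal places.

Under H₀ each category has probability 1/4, so each expected count is 112/4 = 28.
cat         O        E   (O−E)²/E
winter     33       28     0.8929
spring     24       28     0.5714
summer     31       28     0.3214
autumn     24       28     0.5714
The largest term is for winter: 0.893.

winter, 0.893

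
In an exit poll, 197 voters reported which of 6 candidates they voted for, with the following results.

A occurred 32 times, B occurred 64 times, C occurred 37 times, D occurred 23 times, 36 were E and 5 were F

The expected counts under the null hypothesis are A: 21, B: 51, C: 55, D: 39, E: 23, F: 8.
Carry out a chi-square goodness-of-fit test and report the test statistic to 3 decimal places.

cat         O        E   (O−E)²/E
A          32       21     5.7619
B          64       51     3.3137
C          37       55     5.8909
D          23       39     6.5641
E          36       23     7.3478
F           5        8     1.1250
Sum = 30.003

30.003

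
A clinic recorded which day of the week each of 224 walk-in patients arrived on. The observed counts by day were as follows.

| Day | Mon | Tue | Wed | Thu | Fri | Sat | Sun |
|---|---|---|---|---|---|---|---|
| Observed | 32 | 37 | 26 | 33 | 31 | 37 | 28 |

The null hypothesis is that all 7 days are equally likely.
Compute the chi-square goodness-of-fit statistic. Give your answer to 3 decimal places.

3.250

Expected count for each of the 7 categories: 224/7 = 32.
χ² = (32−32)²/32 + (37−32)²/32 + (26−32)²/32 + (33−32)²/32 + (31−32)²/32 + (37−32)²/32 + (28−32)²/32
   = 0.0000 + 0.7813 + 1.1250 + 0.0313 + 0.0313 + 0.7813 + 0.5000
Sum = 3.250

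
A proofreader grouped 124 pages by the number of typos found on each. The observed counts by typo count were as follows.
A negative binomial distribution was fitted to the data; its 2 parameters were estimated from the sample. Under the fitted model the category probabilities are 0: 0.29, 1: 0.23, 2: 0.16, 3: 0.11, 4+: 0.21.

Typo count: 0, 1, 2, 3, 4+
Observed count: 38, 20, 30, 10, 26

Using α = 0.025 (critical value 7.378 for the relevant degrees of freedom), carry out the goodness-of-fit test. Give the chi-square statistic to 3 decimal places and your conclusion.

Expected counts E_i = n·p_i: 124×0.29 = 35.96, 124×0.23 = 28.52, 124×0.16 = 19.84, 124×0.11 = 13.64, 124×0.21 = 26.04.
0: (38 − 35.96)²/35.96 = 4.1616/35.96 = 0.1157
1: (20 − 28.52)²/28.52 = 72.5904/28.52 = 2.5452
2: (30 − 19.84)²/19.84 = 103.2256/19.84 = 5.2029
3: (10 − 13.64)²/13.64 = 13.2496/13.64 = 0.9714
4+: (26 − 26.04)²/26.04 = 0.0016/26.04 = 0.0001
Sum = 8.835
df = 2. Since 8.835 > 7.378, we reject H₀.

8.835; reject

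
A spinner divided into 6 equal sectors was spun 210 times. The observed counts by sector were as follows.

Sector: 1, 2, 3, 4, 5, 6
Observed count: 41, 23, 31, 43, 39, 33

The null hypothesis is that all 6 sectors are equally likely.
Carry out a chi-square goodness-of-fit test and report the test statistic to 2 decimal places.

8.00

Under H₀ each category has probability 1/6, so each expected count is 210/6 = 35.
χ² = (41−35)²/35 + (23−35)²/35 + (31−35)²/35 + (43−35)²/35 + (39−35)²/35 + (33−35)²/35
   = 1.029 + 4.114 + 0.457 + 1.829 + 0.457 + 0.114
Sum = 8.00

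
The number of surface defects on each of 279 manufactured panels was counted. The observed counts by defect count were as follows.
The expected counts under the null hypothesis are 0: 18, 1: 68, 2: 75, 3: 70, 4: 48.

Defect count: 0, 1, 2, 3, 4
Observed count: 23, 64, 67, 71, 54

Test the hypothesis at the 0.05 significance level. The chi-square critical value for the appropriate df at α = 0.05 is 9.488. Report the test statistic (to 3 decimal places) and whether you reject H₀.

3.242; do not reject

cat         O        E   (O−E)²/E
0          23       18     1.3889
1          64       68     0.2353
2          67       75     0.8533
3          71       70     0.0143
4          54       48     0.7500
Sum = 3.242
df = 4. Since 3.242 < 9.488, we do not reject H₀.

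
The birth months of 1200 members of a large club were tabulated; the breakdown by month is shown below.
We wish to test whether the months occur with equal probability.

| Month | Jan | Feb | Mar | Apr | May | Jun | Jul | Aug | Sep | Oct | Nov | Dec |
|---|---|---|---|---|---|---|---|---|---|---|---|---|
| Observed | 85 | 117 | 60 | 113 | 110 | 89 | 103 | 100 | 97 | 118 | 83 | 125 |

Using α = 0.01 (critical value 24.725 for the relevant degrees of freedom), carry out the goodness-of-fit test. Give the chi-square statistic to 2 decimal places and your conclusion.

Expected count for each of the 12 categories: 1200/12 = 100.
Jan: (85 − 100)²/100 = 225/100 = 2.250
Feb: (117 − 100)²/100 = 289/100 = 2.890
Mar: (60 − 100)²/100 = 1600/100 = 16.000
Apr: (113 − 100)²/100 = 169/100 = 1.690
May: (110 − 100)²/100 = 100/100 = 1.000
Jun: (89 − 100)²/100 = 121/100 = 1.210
Jul: (103 − 100)²/100 = 9/100 = 0.090
Aug: (100 − 100)²/100 = 0/100 = 0.000
Sep: (97 − 100)²/100 = 9/100 = 0.090
Oct: (118 − 100)²/100 = 324/100 = 3.240
Nov: (83 − 100)²/100 = 289/100 = 2.890
Dec: (125 − 100)²/100 = 625/100 = 6.250
Sum = 37.60
df = 11. Since 37.60 > 24.725, we reject H₀.

37.60; reject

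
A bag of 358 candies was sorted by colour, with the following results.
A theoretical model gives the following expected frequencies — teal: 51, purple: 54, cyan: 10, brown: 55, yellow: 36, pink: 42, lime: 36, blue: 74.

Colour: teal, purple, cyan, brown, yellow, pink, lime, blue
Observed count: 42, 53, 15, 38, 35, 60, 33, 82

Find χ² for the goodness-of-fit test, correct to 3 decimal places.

χ² = (42−51)²/51 + (53−54)²/54 + (15−10)²/10 + (38−55)²/55 + (35−36)²/36 + (60−42)²/42 + (33−36)²/36 + (82−74)²/74
   = 1.5882 + 0.0185 + 2.5000 + 5.2545 + 0.0278 + 7.7143 + 0.2500 + 0.8649
Sum = 18.218

18.218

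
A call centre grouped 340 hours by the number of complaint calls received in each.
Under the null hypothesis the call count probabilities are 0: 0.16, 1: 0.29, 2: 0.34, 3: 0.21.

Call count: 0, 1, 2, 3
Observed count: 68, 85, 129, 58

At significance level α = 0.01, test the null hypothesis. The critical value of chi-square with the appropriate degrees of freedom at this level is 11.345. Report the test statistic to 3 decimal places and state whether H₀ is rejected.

Expected counts E_i = n·p_i: 340×0.16 = 54.4, 340×0.29 = 98.6, 340×0.34 = 115.6, 340×0.21 = 71.4.
χ² = (68−54.4)²/54.4 + (85−98.6)²/98.6 + (129−115.6)²/115.6 + (58−71.4)²/71.4
   = 3.4000 + 1.8759 + 1.5533 + 2.5148
Sum = 9.344
df = 3. Since 9.344 < 11.345, we do not reject H₀.

9.344; do not reject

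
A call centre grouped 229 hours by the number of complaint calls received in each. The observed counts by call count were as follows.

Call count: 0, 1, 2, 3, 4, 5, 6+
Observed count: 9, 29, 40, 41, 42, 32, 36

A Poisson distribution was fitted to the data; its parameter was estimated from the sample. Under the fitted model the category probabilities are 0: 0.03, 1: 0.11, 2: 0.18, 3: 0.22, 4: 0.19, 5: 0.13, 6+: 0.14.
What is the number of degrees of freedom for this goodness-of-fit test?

5

There are k = 7 categories and 1 parameter estimated from the data, so df = 7 − 1 − 1 = 5.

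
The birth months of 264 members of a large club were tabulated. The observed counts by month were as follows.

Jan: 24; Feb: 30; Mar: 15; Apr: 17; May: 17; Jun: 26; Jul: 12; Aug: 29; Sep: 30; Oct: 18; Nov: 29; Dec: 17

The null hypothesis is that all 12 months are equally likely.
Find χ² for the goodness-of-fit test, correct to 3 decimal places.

22.091

Expected count for each of the 12 categories: 264/12 = 22.
cat         O        E   (O−E)²/E
Jan        24       22     0.1818
Feb        30       22     2.9091
Mar        15       22     2.2273
Apr        17       22     1.1364
May        17       22     1.1364
Jun        26       22     0.7273
Jul        12       22     4.5455
Aug        29       22     2.2273
Sep        30       22     2.9091
Oct        18       22     0.7273
Nov        29       22     2.2273
Dec        17       22     1.1364
Sum = 22.091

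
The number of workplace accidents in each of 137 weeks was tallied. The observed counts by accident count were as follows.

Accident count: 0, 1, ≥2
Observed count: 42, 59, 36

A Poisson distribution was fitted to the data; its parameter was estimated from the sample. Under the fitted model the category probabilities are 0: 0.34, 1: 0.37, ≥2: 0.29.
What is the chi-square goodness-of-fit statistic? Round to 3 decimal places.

Expected counts E_i = n·p_i: 137×0.34 = 46.58, 137×0.37 = 50.69, 137×0.29 = 39.73.
cat         O        E   (O−E)²/E
0          42    46.58     0.4503
1          59    50.69     1.3623
≥2         36    39.73     0.3502
Sum = 2.163

2.163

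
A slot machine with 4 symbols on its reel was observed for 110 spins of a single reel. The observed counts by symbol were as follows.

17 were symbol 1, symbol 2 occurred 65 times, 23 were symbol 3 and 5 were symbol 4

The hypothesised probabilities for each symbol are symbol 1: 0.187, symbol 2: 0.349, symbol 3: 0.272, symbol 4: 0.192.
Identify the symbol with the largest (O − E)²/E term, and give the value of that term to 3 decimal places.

Expected counts E_i = n·p_i: 110×0.187 = 20.57, 110×0.349 = 38.39, 110×0.272 = 29.92, 110×0.192 = 21.12.
χ² = (17−20.57)²/20.57 + (65−38.39)²/38.39 + (23−29.92)²/29.92 + (5−21.12)²/21.12
   = 0.6196 + 18.4447 + 1.6005 + 12.3037
The largest term is for symbol 2: 18.445.

symbol 2, 18.445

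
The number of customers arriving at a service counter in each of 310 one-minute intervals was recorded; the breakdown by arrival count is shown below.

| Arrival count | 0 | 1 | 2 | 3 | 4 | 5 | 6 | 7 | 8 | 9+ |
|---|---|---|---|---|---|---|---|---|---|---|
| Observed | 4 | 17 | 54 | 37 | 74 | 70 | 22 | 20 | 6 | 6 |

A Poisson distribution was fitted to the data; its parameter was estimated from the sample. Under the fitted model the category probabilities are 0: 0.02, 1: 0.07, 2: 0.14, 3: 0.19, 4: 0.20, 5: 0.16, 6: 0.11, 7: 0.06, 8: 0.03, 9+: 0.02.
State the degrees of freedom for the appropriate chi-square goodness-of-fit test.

There are k = 10 categories and 1 parameter estimated from the data, so df = 10 − 1 − 1 = 8.

8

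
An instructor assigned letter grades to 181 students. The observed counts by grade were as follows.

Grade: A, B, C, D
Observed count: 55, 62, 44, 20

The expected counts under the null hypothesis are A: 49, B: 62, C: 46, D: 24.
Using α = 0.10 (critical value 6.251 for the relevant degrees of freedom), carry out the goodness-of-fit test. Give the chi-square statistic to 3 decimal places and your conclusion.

cat         O        E   (O−E)²/E
A          55       49     0.7347
B          62       62     0.0000
C          44       46     0.0870
D          20       24     0.6667
Sum = 1.488
df = 3. Since 1.488 < 6.251, we do not reject H₀.

1.488; do not reject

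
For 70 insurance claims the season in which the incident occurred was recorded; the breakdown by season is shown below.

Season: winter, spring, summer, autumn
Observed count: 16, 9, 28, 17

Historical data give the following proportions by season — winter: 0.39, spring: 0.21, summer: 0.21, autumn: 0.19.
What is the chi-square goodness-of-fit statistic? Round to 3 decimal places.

Expected counts E_i = n·p_i: 70×0.39 = 27.3, 70×0.21 = 14.7, 70×0.21 = 14.7, 70×0.19 = 13.3.
χ² = (16−27.3)²/27.3 + (9−14.7)²/14.7 + (28−14.7)²/14.7 + (17−13.3)²/13.3
   = 4.6773 + 2.2102 + 12.0333 + 1.0293
Sum = 19.950

19.950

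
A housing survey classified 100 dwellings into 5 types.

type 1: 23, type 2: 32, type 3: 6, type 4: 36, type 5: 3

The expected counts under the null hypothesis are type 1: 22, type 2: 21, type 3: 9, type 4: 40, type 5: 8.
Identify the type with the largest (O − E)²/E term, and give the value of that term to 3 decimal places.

type 1: (23 − 22)²/22 = 1/22 = 0.0455
type 2: (32 − 21)²/21 = 121/21 = 5.7619
type 3: (6 − 9)²/9 = 9/9 = 1.0000
type 4: (36 − 40)²/40 = 16/40 = 0.4000
type 5: (3 − 8)²/8 = 25/8 = 3.1250
The largest term is for type 2: 5.762.

type 2, 5.762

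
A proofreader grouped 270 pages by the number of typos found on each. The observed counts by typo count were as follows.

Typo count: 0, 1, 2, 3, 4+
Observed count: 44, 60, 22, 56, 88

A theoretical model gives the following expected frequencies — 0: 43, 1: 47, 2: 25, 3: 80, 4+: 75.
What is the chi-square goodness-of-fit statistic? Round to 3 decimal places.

0: (44 − 43)²/43 = 1/43 = 0.0233
1: (60 − 47)²/47 = 169/47 = 3.5957
2: (22 − 25)²/25 = 9/25 = 0.3600
3: (56 − 80)²/80 = 576/80 = 7.2000
4+: (88 − 75)²/75 = 169/75 = 2.2533
Sum = 13.432

13.432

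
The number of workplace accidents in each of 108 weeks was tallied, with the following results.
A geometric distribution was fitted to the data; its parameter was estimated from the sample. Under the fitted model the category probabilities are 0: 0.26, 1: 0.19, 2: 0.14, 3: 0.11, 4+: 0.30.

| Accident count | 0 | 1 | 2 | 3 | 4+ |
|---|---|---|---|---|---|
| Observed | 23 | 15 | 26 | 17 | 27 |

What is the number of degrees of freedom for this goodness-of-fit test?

3

There are k = 5 categories and 1 parameter estimated from the data, so df = 5 − 1 − 1 = 3.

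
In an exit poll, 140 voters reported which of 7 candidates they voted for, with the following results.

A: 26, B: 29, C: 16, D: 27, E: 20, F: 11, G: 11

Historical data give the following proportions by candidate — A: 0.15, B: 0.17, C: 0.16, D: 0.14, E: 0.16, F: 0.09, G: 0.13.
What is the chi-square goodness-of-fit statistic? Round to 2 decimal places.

Expected counts E_i = n·p_i: 140×0.15 = 21, 140×0.17 = 23.8, 140×0.16 = 22.4, 140×0.14 = 19.6, 140×0.16 = 22.4, 140×0.09 = 12.6, 140×0.13 = 18.2.
χ² = (26−21)²/21 + (29−23.8)²/23.8 + (16−22.4)²/22.4 + (27−19.6)²/19.6 + (20−22.4)²/22.4 + (11−12.6)²/12.6 + (11−18.2)²/18.2
   = 1.190 + 1.136 + 1.829 + 2.794 + 0.257 + 0.203 + 2.848
Sum = 10.26

10.26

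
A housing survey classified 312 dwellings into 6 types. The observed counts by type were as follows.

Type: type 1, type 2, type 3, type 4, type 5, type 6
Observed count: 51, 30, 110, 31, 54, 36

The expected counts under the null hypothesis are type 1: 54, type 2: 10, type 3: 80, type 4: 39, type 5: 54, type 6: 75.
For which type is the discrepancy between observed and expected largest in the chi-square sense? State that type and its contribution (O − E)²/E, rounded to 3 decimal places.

type 2, 40.000

type 1: (51 − 54)²/54 = 9/54 = 0.1667
type 2: (30 − 10)²/10 = 400/10 = 40.0000
type 3: (110 − 80)²/80 = 900/80 = 11.2500
type 4: (31 − 39)²/39 = 64/39 = 1.6410
type 5: (54 − 54)²/54 = 0/54 = 0.0000
type 6: (36 − 75)²/75 = 1521/75 = 20.2800
The largest term is for type 2: 40.000.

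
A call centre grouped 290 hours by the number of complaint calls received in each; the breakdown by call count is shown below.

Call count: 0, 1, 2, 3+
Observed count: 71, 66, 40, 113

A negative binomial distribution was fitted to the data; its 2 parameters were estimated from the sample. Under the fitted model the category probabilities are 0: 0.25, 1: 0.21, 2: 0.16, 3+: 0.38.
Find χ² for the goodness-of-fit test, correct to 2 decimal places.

Expected counts E_i = n·p_i: 290×0.25 = 72.5, 290×0.21 = 60.9, 290×0.16 = 46.4, 290×0.38 = 110.2.
0: (71 − 72.5)²/72.5 = 2.25/72.5 = 0.031
1: (66 − 60.9)²/60.9 = 26.01/60.9 = 0.427
2: (40 − 46.4)²/46.4 = 40.96/46.4 = 0.883
3+: (113 − 110.2)²/110.2 = 7.84/110.2 = 0.071
Sum = 1.41

1.41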